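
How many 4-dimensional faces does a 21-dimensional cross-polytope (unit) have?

Number of 4-faces = 2^(4+1) · C(21,4+1) = 32 · 20349 = 651168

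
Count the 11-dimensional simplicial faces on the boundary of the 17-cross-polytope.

f_11(17-orthoplex) = 2^12 · (17 choose 12) = 25346048.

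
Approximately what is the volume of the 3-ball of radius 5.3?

V_3(5.3) = π^(3/2) · (5.3)^3 / Γ(3/2 + 1) ≈ 623.615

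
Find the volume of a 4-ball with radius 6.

Volume = π^{4/2}·(6)^4/Γ(3) = 648·π^2 ≈ 6395.5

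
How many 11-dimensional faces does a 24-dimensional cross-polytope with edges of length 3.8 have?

Each 11-face is the convex hull of 12 vertices, one chosen as ±e_i from each of 12 distinct axes: 2^12·C(24,12) = 11076222976.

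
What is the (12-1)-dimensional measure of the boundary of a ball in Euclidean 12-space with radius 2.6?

|∂B_12(2.6)| ≈ 588105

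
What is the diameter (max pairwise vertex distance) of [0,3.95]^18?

Diagonal = √18 · 3.95 ≈ 16.7584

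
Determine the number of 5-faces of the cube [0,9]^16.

Number of 5-faces = C(16,5) · 2^(16-5) = 4368 · 2048 = 8945664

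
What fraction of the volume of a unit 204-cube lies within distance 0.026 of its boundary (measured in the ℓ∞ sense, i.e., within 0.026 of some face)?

The inner cube has side 1-2·0.026 = 0.948 and volume (0.948)^204 ≈ 1.857e-05, so the shell holds 0.999981 of the volume.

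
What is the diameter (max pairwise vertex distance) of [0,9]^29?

Diagonal = √29 · 9 ≈ 48.4665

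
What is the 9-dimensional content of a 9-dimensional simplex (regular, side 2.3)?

V = (2.3^9 / 9!) · √((9+1) / 2^9) ≈ 0.000693669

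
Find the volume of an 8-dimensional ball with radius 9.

The n-ball volume is π^(n/2)·r^n/Γ(n/2+1). With n=8, r=9: V = 14348907·π^4/8 ≈ 1.74714e+08.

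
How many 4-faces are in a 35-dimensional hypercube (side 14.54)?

f_4(35-cube) = (35 choose 4) · 2^31 = 112442243809280.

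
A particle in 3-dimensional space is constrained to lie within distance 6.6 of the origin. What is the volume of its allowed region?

Volume = π^{3/2}·(6.6)^3/Γ(5/2) ≈ 1204.26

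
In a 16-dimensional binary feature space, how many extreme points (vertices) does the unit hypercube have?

The 16-cube has 2^16 = 65536 vertices.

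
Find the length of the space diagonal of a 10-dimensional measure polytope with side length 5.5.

Diagonal = √10 · 5.5 ≈ 17.3925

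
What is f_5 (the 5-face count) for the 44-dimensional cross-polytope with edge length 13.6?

Number of 5-faces = 2^(5+1) · C(44,5+1) = 64 · 7059052 = 451779328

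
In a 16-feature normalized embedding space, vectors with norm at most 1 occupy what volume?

V_16(1) = π^(16/2) · (1)^16 / Γ(16/2 + 1) = π^8/40320 ≈ 0.235331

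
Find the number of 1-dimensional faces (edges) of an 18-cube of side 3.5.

Number of 1-faces = C(18,1)·2^(18-1) = 18·131072 = 2359296.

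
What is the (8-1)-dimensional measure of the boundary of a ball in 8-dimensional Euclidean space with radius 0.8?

S = n·V_n(r)/r = 8·V_8(0.8)/0.8 (volume-to-surface relation), giving 6.80939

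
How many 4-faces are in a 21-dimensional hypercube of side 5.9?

f_4(21-cube) = (21 choose 4) · 2^17 = 784465920.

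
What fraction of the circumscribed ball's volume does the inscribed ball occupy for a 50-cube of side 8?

The radii are 8/2 and 8√50/2, so the volume ratio is (1/√50)^50 = 50^{-50/2} ≈ 3.35544e-43.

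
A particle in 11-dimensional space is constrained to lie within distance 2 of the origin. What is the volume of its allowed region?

V_11(2) = π^(11/2) · (2)^11 / Γ(11/2 + 1) = 131072·π^5/10395 ≈ 3858.64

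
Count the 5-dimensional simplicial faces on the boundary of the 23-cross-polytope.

Each 5-face is the convex hull of 6 vertices, one chosen as ±e_i from each of 6 distinct axes: 2^6·C(23,6) = 6460608.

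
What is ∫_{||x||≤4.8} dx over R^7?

The n-ball volume is π^(n/2)·r^n/Γ(n/2+1). With n=7, r=4.8: V ≈ 277376.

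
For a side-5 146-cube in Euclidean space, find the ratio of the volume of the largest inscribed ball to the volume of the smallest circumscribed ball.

Volume scales as r^n, and r_in/r_out = 1/√146, giving (1/√146)^146 ≈ 1.00517e-158.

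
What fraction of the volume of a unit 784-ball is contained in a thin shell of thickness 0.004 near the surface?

1 - (1-0.004)^784 ≈ 0.956816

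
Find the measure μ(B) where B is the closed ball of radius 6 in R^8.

V_8(6) = π^(8/2) · (6)^8 / Γ(8/2 + 1) = 69984·π^4 ≈ 6.81708e+06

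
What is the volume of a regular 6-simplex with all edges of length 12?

Volume = 12^6 · √(7/2^6) / 6! ≈ 1371.56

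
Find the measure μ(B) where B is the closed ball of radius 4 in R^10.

Volume = π^{10/2}·(4)^10/Γ(6) = 131072·π^5/15 ≈ 2.67404e+06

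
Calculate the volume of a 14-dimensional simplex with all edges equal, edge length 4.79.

Volume = 4.79^14 · √(15/2^14) / 14! ≈ 0.00116178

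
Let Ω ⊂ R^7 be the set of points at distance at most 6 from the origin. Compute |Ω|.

The n-ball volume is π^(n/2)·r^n/Γ(n/2+1). With n=7, r=6: V = 1492992·π^3/35 ≈ 1.32263e+06.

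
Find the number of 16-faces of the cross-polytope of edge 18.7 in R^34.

Each 16-face is the convex hull of 17 vertices, one chosen as ±e_i from each of 17 distinct axes: 2^17·C(34,17) = 305870434467840.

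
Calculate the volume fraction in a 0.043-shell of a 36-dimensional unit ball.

V(inner)/V(outer) = ((1-0.043)/1)^36 ≈ 0.2055, so the shell fraction is 0.794492.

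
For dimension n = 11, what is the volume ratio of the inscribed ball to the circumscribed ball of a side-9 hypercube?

Volume scales as r^n, and r_in/r_out = 1/√11, giving (1/√11)^11 ≈ 1.87215e-06.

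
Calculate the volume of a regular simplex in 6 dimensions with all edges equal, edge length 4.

For a regular n-simplex with edge a, V = (a^n / n!)·√((n+1)/2^n). With a=4, n=6: V ≈ 1.88142.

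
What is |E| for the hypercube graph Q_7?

Each of the 2^7 = 128 vertices has degree 7; total edges = 7·2^7/2 = 448.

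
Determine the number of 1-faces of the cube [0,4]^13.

An n-cube has C(n,k)·2^(n-k) k-faces. Here C(13,1)·2^12 = 13·4096 = 53248.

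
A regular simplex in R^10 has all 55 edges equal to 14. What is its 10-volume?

Volume = 14^10 · √(11/2^10) / 10! ≈ 8261.59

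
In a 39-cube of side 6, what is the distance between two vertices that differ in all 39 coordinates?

Diagonal = √39 · 6 ≈ 37.47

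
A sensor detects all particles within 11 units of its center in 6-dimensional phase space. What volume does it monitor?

V_6(11) = π^(6/2) · (11)^6 / Γ(6/2 + 1) = 1771561·π^3/6 ≈ 9.15492e+06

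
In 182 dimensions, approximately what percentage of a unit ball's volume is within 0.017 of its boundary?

1 - (1-0.017)^182 ≈ 0.955869 ≈ 95.59%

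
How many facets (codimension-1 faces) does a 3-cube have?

f_2(3-cube) = (3 choose 2) · 2^1 = 6.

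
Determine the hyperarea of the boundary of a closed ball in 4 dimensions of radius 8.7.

S_4(8.7) = 2·π^(4/2)·(8.7)^3 / Γ(4/2) ≈ 12998.3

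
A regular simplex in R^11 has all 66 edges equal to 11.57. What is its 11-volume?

V_11 = √(12) · 11.57^11 / (11! · 2^(11/2)) ≈ 953.755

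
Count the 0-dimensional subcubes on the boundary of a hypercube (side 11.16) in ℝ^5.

Number of 0-faces = C(5,0) · 2^(5-0) = 1 · 32 = 32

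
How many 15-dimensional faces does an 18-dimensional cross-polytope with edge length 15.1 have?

Each 15-face is the convex hull of 16 vertices, one chosen as ±e_i from each of 16 distinct axes: 2^16·C(18,16) = 10027008.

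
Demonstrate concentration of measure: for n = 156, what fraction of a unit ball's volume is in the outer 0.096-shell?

1 - (1-0.096)^156 ≈ 0.9999998547 ≈ 99.999985%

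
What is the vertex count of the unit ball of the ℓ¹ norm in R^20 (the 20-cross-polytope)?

The 20-dimensional cross-polytope has 2n = 2·20 = 40 vertices.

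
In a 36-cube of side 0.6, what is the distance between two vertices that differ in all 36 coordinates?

The space diagonal of an n-cube of side s is s√n. Here 0.6·√36 = 3.6.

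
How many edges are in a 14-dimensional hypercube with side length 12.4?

An n-cube has C(n,k)·2^(n-k) k-faces. Here C(14,1)·2^13 = 14·8192 = 114688.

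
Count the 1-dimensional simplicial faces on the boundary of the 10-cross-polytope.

Each 1-face is the convex hull of 2 vertices, one chosen as ±e_i from each of 2 distinct axes: 2^2·C(10,2) = 180.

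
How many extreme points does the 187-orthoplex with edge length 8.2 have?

An n-cross-polytope has 2n vertices; here n = 187, giving 374.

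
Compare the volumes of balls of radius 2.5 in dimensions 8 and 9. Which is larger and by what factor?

V_8(2.5) ≈ 6193.1, V_9(2.5) ≈ 12582.8. The 9-ball is larger by a factor of 2.032.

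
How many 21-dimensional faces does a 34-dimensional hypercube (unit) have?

An n-cube has C(n,k)·2^(n-k) k-faces. Here C(34,21)·2^13 = 927983760·8192 = 7602042961920.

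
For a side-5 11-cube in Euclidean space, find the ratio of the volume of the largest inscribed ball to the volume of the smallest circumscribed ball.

Volume scales as r^n, and r_in/r_out = 1/√11, giving (1/√11)^11 ≈ 1.87215e-06.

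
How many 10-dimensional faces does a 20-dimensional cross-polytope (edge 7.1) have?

f_10(20-orthoplex) = 2^11 · (20 choose 11) = 343982080.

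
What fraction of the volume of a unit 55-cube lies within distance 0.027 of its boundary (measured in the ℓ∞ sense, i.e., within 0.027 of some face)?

1 - (1 - 2·0.027)^55 = 1 - 0.946^55 ≈ 0.952792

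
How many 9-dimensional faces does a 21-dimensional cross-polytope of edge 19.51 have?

An n-cross-polytope has 2^(k+1)·C(n,k+1) k-faces. Here 2^10·C(21,10) = 1024·352716 = 361181184.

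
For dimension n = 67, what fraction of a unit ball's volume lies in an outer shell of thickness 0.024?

1 - (1-0.024)^67 ≈ 0.803602 ≈ 80.36%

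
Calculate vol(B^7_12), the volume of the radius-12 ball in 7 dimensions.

V_7(12) = π^(7/2) · (12)^7 / Γ(7/2 + 1) = 191102976·π^3/35 ≈ 1.69297e+08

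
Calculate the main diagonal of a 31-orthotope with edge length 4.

d = √(4² + 4² + ... + 4²) [31 terms] = √(31·4²) = 4√31 ≈ 22.2711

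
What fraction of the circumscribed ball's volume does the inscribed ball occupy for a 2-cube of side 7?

V_in/V_out = n^(-n/2) = 2^(-2/2) ≈ 0.5.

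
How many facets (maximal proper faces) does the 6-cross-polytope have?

An n-cross-polytope has 2^(k+1)·C(n,k+1) k-faces. Here 2^6·C(6,6) = 64·1 = 64.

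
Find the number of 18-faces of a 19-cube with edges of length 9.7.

Choose 18 of 19 axes to span the face (C(19,18) = 19 ways), then fix each of the remaining 1 coordinate at one of its two extreme values (2^1 = 2 ways): 19·2 = 38.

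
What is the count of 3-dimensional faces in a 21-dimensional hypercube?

Number of 3-faces = C(21,3) · 2^(21-3) = 1330 · 262144 = 348651520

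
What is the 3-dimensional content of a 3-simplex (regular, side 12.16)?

Volume = (√2/12) · 12.16³ = 211.902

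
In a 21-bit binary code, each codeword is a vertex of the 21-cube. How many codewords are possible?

The 21-cube has 2^21 = 2097152 vertices.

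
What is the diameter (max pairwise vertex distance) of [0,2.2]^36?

||(2.2,2.2,...,2.2)|| = √(36)·2.2 = 13.2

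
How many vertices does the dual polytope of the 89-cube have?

Number of vertices = 2n = 178.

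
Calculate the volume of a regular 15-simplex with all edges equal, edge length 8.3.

For a regular n-simplex with edge a, V = (a^n / n!)·√((n+1)/2^n). With a=8.3, n=15: V ≈ 1.03278.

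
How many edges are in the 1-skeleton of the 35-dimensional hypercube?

An n-cube has n·2^(n-1) edges. With n = 35: 35·17179869184 = 601295421440.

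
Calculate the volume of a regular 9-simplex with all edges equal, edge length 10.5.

For a regular n-simplex with edge a, V = (a^n / n!)·√((n+1)/2^n). With a=10.5, n=9: V ≈ 597.456.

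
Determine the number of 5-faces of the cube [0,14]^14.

f_5(14-cube) = (14 choose 5) · 2^9 = 1025024.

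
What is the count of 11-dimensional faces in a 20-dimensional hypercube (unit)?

f_11(20-cube) = (20 choose 11) · 2^9 = 85995520.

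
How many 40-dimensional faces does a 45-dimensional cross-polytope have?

f_40(45-orthoplex) = 2^41 · (45 choose 41) = 327643469960970240.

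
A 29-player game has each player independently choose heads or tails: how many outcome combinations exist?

An n-cube has 2^n vertices; for n = 29 that is 2^29 = 536870912.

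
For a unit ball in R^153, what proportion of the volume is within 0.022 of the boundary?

Shell fraction = 1 - (1-0.022)^153 ≈ 0.966746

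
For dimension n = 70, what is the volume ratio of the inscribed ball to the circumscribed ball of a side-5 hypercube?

V_in / V_out = (r_in/r_out)^70 = (1/√70)^70 = 70^(-70/2) ≈ 2.63979e-65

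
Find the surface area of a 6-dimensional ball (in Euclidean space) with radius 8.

The surface area of an n-ball is 2π^(n/2) r^(n-1) / Γ(n/2). For n=6, r=8: 32768·π^3 ≈ 1.01601e+06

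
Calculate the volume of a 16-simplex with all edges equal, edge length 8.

Volume = 8^16 · √(17/2^16) / 16! ≈ 0.216673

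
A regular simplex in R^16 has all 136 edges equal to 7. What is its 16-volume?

Volume = 7^16 · √(17/2^16) / 16! ≈ 0.0255819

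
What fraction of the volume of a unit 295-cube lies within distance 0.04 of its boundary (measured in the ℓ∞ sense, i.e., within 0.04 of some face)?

1 - (1 - 2·0.04)^295 = 1 - 0.92^295 ≈ 1 - 2.077e-11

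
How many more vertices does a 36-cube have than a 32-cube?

The 36-cube has 2^36 = 68719476736 vertices. The 32-cube has 2^32 = 4294967296 vertices. Difference: 68719476736 - 4294967296 = 64424509440.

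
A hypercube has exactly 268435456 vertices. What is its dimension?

The n-cube has 2^n vertices, and 268435456 = 2^28, so n = 28.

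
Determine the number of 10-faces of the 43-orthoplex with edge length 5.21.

An n-cross-polytope has 2^(k+1)·C(n,k+1) k-faces. Here 2^11·C(43,11) = 2048·5752004349 = 11780104906752.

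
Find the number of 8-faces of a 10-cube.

Choose 8 of 10 axes to span the face (C(10,8) = 45 ways), then fix each of the remaining 2 coordinates at one of its two extreme values (2^2 = 4 ways): 45·4 = 180.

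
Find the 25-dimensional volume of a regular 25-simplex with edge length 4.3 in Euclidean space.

V_25 = √(26) · 4.3^25 / (25! · 2^(25/2)) ≈ 3.89652e-13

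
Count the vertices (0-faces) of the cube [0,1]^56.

An n-cube has 2^n vertices; for n = 56 that is 2^56 = 72057594037927936.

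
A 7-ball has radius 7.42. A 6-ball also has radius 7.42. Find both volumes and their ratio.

V_7(7.42) ≈ 5.8507e+06. V_6(7.42) ≈ 862426. Ratio V_7/V_6 ≈ 6.784.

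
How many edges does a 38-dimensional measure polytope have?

Each of the 2^38 = 274877906944 vertices has degree 38; total edges = 38·2^38/2 = 5222680231936.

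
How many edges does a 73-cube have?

Each of the 2^73 = 9444732965739290427392 vertices has degree 73; total edges = 73·2^73/2 = 344732753249484100599808.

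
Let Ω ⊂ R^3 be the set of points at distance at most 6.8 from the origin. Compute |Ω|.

The n-ball volume is π^(n/2)·r^n/Γ(n/2+1). With n=3, r=6.8: V ≈ 1317.09.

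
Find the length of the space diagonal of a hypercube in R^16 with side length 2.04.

||(2.04,2.04,...,2.04)|| = √(16)·2.04 = 8.16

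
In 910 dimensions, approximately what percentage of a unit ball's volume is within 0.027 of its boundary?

1 - (1-0.027)^910 ≈ 1 - 1.523e-11 ≈ (100 - 1.52e-09)%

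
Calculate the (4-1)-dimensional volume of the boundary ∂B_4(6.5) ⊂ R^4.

S_4(6.5) = 2·π^(4/2)·(6.5)^3 / Γ(4/2) = 2197·π^2/4 ≈ 5420.88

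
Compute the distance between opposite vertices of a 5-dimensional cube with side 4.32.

||(4.32,4.32,...,4.32)|| = √(5)·4.32 ≈ 9.65981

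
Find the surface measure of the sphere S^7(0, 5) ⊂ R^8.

|∂B_8(5)| = 78125·π^4/3 ≈ 2.5367e+06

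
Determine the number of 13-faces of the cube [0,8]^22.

Number of 13-faces = C(22,13) · 2^(22-13) = 497420 · 512 = 254679040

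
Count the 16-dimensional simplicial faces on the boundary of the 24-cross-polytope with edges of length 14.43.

Number of 16-faces = 2^(16+1) · C(24,16+1) = 131072 · 346104 = 45364543488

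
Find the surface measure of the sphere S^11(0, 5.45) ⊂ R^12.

S_12(5.45) = 2·π^(12/2)·(5.45)^11 / Γ(12/2) ≈ 2.01888e+09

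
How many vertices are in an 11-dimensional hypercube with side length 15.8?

An n-cube has C(n,k)·2^(n-k) k-faces. Here C(11,0)·2^11 = 1·2048 = 2048.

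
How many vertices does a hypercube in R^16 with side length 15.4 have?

An n-cube has 2^n vertices; for n = 16 that is 2^16 = 65536.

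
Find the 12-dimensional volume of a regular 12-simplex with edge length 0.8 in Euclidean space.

Volume = 0.8^12 · √(13/2^12) / 12! ≈ 8.08229e-12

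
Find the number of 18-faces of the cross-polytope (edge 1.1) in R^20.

f_18(20-orthoplex) = 2^19 · (20 choose 19) = 10485760.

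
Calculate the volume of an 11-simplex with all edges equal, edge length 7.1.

V_11 = √(12) · 7.1^11 / (11! · 2^(11/2)) ≈ 4.43212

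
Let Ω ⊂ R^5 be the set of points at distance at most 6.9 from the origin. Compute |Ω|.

The n-ball volume is π^(n/2)·r^n/Γ(n/2+1). With n=5, r=6.9: V ≈ 82327.3.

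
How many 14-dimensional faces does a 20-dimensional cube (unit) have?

f_14(20-cube) = (20 choose 14) · 2^6 = 2480640.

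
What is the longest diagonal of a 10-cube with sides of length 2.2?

d = √(2.2² + 2.2² + ... + 2.2²) [10 terms] = √(10·2.2²) = 2.2√10 ≈ 6.95701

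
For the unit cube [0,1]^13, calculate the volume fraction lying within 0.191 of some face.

1 - (1 - 2·0.191)^13 = 1 - 0.618^13 ≈ 0.998082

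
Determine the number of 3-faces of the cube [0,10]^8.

An n-cube has C(n,k)·2^(n-k) k-faces. Here C(8,3)·2^5 = 56·32 = 1792.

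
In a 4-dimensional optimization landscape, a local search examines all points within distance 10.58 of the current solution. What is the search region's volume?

Volume = π^{4/2}·(10.58)^4/Γ(3) ≈ 61831.9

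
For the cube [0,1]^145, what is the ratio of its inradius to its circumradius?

r_in = 1/2 (half the side); r_out = 1√145/2 (half the diagonal). Ratio = 1/√145 ≈ 0.0830455.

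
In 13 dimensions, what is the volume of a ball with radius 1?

Volume = π^{13/2}·(1)^13/Γ(15/2) = 128·π^6/135135 ≈ 0.910629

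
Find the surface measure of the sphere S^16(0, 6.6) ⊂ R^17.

S_17(6.6) = 2·π^(17/2)·(6.6)^16 / Γ(17/2) ≈ 3.1068e+13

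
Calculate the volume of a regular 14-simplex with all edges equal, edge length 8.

For a regular n-simplex with edge a, V = (a^n / n!)·√((n+1)/2^n). With a=8, n=14: V ≈ 1.52647.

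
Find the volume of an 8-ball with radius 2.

The n-ball volume is π^(n/2)·r^n/Γ(n/2+1). With n=8, r=2: V = 32·π^4/3 ≈ 1039.03.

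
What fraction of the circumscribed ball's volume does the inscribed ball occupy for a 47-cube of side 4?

The radii are 4/2 and 4√47/2, so the volume ratio is (1/√47)^47 = 47^{-47/2} ≈ 5.07809e-40.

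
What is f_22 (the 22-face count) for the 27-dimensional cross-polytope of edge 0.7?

Number of 22-faces = 2^(22+1) · C(27,22+1) = 8388608 · 17550 = 147220070400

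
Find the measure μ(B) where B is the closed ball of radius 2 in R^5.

V = 256·π^2/15 ≈ 168.441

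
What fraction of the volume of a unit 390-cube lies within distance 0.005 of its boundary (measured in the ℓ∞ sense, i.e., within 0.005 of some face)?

The inner cube has side 1-2·0.005 = 0.99 and volume (0.99)^390 ≈ 0.01985, so the shell holds 0.980152 of the volume.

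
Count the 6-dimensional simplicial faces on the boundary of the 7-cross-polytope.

Number of 6-faces = 2^(6+1) · C(7,6+1) = 128 · 1 = 128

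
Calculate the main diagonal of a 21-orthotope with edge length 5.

d = √(5² + 5² + ... + 5²) [21 terms] = √(21·5²) = 5√21 ≈ 22.9129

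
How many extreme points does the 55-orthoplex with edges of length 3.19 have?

The vertices are ±e_1, ..., ±e_55, so there are 2·55 = 110.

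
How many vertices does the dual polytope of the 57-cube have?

The vertices are ±e_1, ..., ±e_57, so there are 2·57 = 114.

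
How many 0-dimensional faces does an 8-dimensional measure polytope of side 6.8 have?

Number of 0-faces = C(8,0) · 2^(8-0) = 1 · 256 = 256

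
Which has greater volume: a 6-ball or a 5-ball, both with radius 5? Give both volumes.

V_6(5) ≈ 80745.5. V_5(5) ≈ 16449.3. The 6-ball is larger.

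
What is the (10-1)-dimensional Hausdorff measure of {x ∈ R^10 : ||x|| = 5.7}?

The surface area of an n-ball is 2π^(n/2) r^(n-1) / Γ(n/2). For n=10, r=5.7: 1.61973e+08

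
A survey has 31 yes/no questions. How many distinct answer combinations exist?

An n-cube has 2^n vertices; for n = 31 that is 2^31 = 2147483648.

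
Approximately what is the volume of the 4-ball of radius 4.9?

V_4(4.9) = π^(4/2) · (4.9)^4 / Γ(4/2 + 1) ≈ 2844.82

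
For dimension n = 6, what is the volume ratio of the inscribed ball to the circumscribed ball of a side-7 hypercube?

Volume scales as r^n, and r_in/r_out = 1/√6, giving (1/√6)^6 ≈ 0.00462963.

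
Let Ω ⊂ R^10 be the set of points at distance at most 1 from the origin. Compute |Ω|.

Volume = π^{10/2}·(1)^10/Γ(6) = π^5/120 ≈ 2.55016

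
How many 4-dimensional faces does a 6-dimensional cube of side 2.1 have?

Number of 4-faces = C(6,4) · 2^(6-4) = 15 · 4 = 60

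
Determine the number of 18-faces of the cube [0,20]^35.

Number of 18-faces = C(35,18) · 2^(35-18) = 4537567650 · 131072 = 594748067020800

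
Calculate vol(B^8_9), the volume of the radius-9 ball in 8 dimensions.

The n-ball volume is π^(n/2)·r^n/Γ(n/2+1). With n=8, r=9: V = 14348907·π^4/8 ≈ 1.74714e+08.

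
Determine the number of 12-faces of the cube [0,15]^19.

Number of 12-faces = C(19,12) · 2^(19-12) = 50388 · 128 = 6449664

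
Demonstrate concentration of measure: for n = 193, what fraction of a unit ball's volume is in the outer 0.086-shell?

1 - (1-0.086)^193 ≈ 0.999999971 ≈ 99.999997%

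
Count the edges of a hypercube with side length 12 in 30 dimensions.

An n-cube has n·2^(n-1) edges. With n = 30: 30·536870912 = 16106127360.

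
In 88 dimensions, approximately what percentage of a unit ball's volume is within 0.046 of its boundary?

1 - (1-0.046)^88 ≈ 0.984142 ≈ 98.41%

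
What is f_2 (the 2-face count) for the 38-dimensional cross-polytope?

f_2(38-orthoplex) = 2^3 · (38 choose 3) = 67488.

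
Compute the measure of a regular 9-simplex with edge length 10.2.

V = (10.2^9 / 9!) · √((9+1) / 2^9) ≈ 460.26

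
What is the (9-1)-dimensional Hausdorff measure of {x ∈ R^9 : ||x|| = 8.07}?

S_9(8.07) = 2·π^(9/2)·(8.07)^8 / Γ(9/2) ≈ 5.34009e+08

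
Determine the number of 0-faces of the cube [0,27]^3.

f_0(3-cube) = (3 choose 0) · 2^3 = 8.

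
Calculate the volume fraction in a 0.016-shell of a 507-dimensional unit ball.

V(inner)/V(outer) = ((1-0.016)/1)^507 ≈ 0.0002809, so the shell fraction is 0.999719.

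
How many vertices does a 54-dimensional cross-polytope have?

Number of vertices = 2n = 108.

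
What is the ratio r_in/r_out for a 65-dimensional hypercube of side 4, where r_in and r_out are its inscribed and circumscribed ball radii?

Ratio = (s/2)/(s√65/2) = 65^(-1/2) ≈ 0.124035.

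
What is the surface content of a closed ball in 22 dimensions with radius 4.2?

S_22(4.2) = 2·π^(22/2)·(4.2)^21 / Γ(22/2) ≈ 1.98678e+12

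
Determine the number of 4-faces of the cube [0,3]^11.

f_4(11-cube) = (11 choose 4) · 2^7 = 42240.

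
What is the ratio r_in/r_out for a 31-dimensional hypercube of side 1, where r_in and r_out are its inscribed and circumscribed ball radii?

r_in = 1/2 (half the side); r_out = 1√31/2 (half the diagonal). Ratio = 1/√31 ≈ 0.179605.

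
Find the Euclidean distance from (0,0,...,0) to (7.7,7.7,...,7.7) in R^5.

The space diagonal of an n-cube of side s is s√n. Here 7.7·√5 ≈ 17.2177.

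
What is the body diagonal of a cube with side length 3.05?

d = √(3.05² + 3.05² + ... + 3.05²) [3 terms] = √(3·3.05²) = 3.05√3 ≈ 5.28275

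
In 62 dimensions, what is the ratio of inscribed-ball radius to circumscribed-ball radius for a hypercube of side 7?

r_in = 7/2 (half the side); r_out = 7√62/2 (half the diagonal). Ratio = 1/√62 ≈ 0.127.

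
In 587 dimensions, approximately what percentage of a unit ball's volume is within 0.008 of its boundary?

1 - (1-0.008)^587 ≈ 0.991039 ≈ 99.10%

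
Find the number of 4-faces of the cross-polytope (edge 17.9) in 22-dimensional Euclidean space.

Each 4-face is the convex hull of 5 vertices, one chosen as ±e_i from each of 5 distinct axes: 2^5·C(22,5) = 842688.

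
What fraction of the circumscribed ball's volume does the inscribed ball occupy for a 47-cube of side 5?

Volume scales as r^n, and r_in/r_out = 1/√47, giving (1/√47)^47 ≈ 5.07809e-40.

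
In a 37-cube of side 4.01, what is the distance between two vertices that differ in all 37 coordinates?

The space diagonal of an n-cube of side s is s√n. Here 4.01·√37 ≈ 24.3919.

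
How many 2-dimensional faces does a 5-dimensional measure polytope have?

Choose 2 of 5 axes to span the face (C(5,2) = 10 ways), then fix each of the remaining 3 coordinates at one of its two extreme values (2^3 = 8 ways): 10·8 = 80.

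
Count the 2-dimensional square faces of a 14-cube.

f_2(14-cube) = (14 choose 2) · 2^12 = 372736.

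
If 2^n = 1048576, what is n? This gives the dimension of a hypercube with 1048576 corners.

The n-cube has 2^n vertices, and 1048576 = 2^20, so n = 20.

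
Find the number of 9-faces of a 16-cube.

f_9(16-cube) = (16 choose 9) · 2^7 = 1464320.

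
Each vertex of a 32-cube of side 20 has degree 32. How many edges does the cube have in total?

An n-cube has n·2^(n-1) edges. With n = 32: 32·2147483648 = 68719476736.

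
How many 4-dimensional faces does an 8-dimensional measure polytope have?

An n-cube has C(n,k)·2^(n-k) k-faces. Here C(8,4)·2^4 = 70·16 = 1120.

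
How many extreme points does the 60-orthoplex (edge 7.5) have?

Number of vertices = 2n = 120.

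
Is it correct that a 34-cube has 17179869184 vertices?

True. The 34-cube has 2^34 = 17179869184 vertices.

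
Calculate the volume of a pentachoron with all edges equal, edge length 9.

V_4 = √(5) · 9^4 / (4! · 2^(4/2)) ≈ 152.821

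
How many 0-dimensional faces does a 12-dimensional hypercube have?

f_0(12-cube) = (12 choose 0) · 2^12 = 4096.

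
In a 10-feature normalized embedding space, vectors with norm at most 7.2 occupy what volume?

Volume = π^{10/2}·(7.2)^10/Γ(6) ≈ 9.54758e+08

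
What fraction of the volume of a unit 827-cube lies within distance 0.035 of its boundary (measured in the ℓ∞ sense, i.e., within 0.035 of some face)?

Shell fraction = 1 - (1-0.07)^827 ≈ 1 - 8.618e-27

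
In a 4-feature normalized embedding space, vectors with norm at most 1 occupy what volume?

Volume = π^{4/2}·(1)^4/Γ(3) = π^2/2 ≈ 4.9348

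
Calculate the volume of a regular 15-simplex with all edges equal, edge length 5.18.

Volume = 5.18^15 · √(16/2^15) / 15! ≈ 0.00087656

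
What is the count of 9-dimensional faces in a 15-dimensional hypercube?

An n-cube has C(n,k)·2^(n-k) k-faces. Here C(15,9)·2^6 = 5005·64 = 320320.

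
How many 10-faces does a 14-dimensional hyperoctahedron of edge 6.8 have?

Number of 10-faces = 2^(10+1) · C(14,10+1) = 2048 · 364 = 745472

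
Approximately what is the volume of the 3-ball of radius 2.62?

V_3(2.62) = π^(3/2) · (2.62)^3 / Γ(3/2 + 1) ≈ 75.3343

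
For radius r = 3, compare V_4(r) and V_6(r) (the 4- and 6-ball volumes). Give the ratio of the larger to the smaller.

V_4(3) ≈ 399.719, V_6(3) ≈ 3767.26. The 6-ball is larger by a factor of 9.425.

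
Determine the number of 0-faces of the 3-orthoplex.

An n-cross-polytope has 2^(k+1)·C(n,k+1) k-faces. Here 2^1·C(3,1) = 2·3 = 6.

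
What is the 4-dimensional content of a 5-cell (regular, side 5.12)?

For a regular n-simplex with edge a, V = (a^n / n!)·√((n+1)/2^n). With a=5.12, n=4: V ≈ 16.0064.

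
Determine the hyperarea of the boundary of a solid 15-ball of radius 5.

S_15(5) = 2·π^(15/2)·(5)^14 / Γ(15/2) = 312500000000·π^7/27027 ≈ 3.49222e+10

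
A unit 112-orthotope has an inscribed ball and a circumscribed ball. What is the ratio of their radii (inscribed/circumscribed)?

For an n-cube of any side s, the inradius is s/2 and the circumradius is s√n/2, so the ratio is 1/√112 ≈ 0.0944911.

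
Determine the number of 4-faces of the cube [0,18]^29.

Number of 4-faces = C(29,4) · 2^(29-4) = 23751 · 33554432 = 796951314432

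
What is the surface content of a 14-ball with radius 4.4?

|∂B_14(4.4)| ≈ 1.94371e+09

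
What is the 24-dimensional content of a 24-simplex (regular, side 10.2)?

V_24 = √(25) · 10.2^24 / (24! · 2^(24/2)) ≈ 0.00316452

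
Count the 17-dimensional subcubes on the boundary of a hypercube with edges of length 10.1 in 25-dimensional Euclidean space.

Choose 17 of 25 axes to span the face (C(25,17) = 1081575 ways), then fix each of the remaining 8 coordinates at one of its two extreme values (2^8 = 256 ways): 1081575·256 = 276883200.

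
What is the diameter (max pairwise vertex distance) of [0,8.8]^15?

The space diagonal of an n-cube of side s is s√n. Here 8.8·√15 ≈ 34.0823.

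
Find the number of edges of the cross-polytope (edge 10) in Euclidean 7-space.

An n-cross-polytope has 2^(k+1)·C(n,k+1) k-faces. Here 2^2·C(7,2) = 4·21 = 84.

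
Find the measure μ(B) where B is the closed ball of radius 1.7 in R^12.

The n-ball volume is π^(n/2)·r^n/Γ(n/2+1). With n=12, r=1.7: V ≈ 777.954.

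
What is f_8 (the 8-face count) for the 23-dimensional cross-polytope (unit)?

An n-cross-polytope has 2^(k+1)·C(n,k+1) k-faces. Here 2^9·C(23,9) = 512·817190 = 418401280.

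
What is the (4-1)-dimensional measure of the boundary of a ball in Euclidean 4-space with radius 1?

The surface area of an n-ball is 2π^(n/2) r^(n-1) / Γ(n/2). For n=4, r=1: 2·π^2 ≈ 19.7392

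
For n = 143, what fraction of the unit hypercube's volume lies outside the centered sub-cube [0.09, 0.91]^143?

Shell fraction = 1 - (1-0.18)^143 ≈ 1 - 4.736e-13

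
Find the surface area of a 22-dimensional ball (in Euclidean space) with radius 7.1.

|∂B_22(7.1)| ≈ 1.21995e+17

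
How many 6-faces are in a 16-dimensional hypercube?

Number of 6-faces = C(16,6) · 2^(16-6) = 8008 · 1024 = 8200192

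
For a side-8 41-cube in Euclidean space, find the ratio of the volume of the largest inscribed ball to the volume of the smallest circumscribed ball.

Volume scales as r^n, and r_in/r_out = 1/√41, giving (1/√41)^41 ≈ 8.66824e-34.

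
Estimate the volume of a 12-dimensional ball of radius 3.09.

The n-ball volume is π^(n/2)·r^n/Γ(n/2+1). With n=12, r=3.09: V ≈ 1.01174e+06.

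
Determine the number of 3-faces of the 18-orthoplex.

An n-cross-polytope has 2^(k+1)·C(n,k+1) k-faces. Here 2^4·C(18,4) = 16·3060 = 48960.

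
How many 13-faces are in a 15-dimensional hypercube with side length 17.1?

f_13(15-cube) = (15 choose 13) · 2^2 = 420.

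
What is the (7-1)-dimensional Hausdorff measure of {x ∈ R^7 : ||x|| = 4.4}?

S = n·V_n(r)/r = 7·V_7(4.4)/4.4 (volume-to-surface relation), giving 239991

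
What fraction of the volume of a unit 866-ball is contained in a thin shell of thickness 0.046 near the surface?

V(inner)/V(outer) = ((1-0.046)/1)^866 ≈ 1.945e-18, so the shell fraction is 1 - 1.945e-18.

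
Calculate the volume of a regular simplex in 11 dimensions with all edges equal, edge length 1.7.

Volume = 1.7^11 · √(12/2^11) / 11! ≈ 6.57216e-07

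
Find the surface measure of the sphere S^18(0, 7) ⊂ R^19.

S = n·V_n(r)/r = 19·V_19(7)/7 (volume-to-surface relation), giving 238213646322899968·π^9/4922775 ≈ 1.44247e+15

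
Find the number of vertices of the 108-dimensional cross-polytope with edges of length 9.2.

An n-cross-polytope has 2n vertices; here n = 108, giving 216.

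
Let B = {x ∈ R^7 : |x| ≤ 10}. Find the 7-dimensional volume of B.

V_7(10) = π^(7/2) · (10)^7 / Γ(7/2 + 1) = 32000000·π^3/21 ≈ 4.72477e+07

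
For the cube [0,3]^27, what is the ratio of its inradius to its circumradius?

For an n-cube of any side s, the inradius is s/2 and the circumradius is s√n/2, so the ratio is 1/√27 ≈ 0.19245.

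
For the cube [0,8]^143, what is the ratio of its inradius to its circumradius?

Ratio = (s/2)/(s√143/2) = 143^(-1/2) ≈ 0.0836242.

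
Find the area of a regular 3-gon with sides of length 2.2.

Area = (√3/4) · 2.2² = 2.09578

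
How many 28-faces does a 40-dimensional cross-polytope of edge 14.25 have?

Each 28-face is the convex hull of 29 vertices, one chosen as ±e_i from each of 29 distinct axes: 2^29·C(40,29) = 1241138947455713280.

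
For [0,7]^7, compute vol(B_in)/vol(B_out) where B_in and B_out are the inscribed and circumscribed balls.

V_in/V_out = n^(-n/2) = 7^(-7/2) ≈ 0.00110194.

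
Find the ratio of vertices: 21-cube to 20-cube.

The 21-cube has 2^21 = 2097152 vertices. The 20-cube has 2^20 = 1048576 vertices. Ratio: 2097152/1048576 = 2.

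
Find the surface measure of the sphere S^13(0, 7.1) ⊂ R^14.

S = n·V_n(r)/r = 14·V_14(7.1)/7.1 (volume-to-surface relation), giving 9.77474e+11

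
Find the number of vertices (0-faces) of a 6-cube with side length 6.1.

Choose 0 of 6 axes to span the face (C(6,0) = 1 way), then fix each of the remaining 6 coordinates at one of its two extreme values (2^6 = 64 ways): 1·64 = 64.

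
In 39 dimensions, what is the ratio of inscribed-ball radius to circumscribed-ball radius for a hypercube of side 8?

r_in / r_out = (8/2) / (8√39/2) = 1/√39 ≈ 0.160128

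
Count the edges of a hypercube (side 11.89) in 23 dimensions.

The 23-cube has n·2^(n-1) = 23·2^22 = 23·4194304 = 96468992 edges.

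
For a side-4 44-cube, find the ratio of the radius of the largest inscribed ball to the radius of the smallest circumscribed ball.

Ratio = (s/2)/(s√44/2) = 44^(-1/2) ≈ 0.150756.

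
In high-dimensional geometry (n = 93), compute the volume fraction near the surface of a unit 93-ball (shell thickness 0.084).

1 - (1-0.084)^93 ≈ 0.999714 ≈ 99.9714%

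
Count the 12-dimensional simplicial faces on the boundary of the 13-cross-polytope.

Number of 12-faces = 2^(12+1) · C(13,12+1) = 8192 · 1 = 8192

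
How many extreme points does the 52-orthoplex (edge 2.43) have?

The 52-dimensional cross-polytope has 2n = 2·52 = 104 vertices.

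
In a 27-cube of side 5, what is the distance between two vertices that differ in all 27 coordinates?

||(5,5,...,5)|| = √(27)·5 ≈ 25.9808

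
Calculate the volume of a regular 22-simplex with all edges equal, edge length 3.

V_22 = √(23) · 3^22 / (22! · 2^(22/2)) ≈ 6.53785e-14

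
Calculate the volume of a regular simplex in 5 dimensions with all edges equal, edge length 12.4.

For a regular n-simplex with edge a, V = (a^n / n!)·√((n+1)/2^n). With a=12.4, n=5: V ≈ 1057.86.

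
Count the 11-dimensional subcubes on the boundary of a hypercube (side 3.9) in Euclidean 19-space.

An n-cube has C(n,k)·2^(n-k) k-faces. Here C(19,11)·2^8 = 75582·256 = 19348992.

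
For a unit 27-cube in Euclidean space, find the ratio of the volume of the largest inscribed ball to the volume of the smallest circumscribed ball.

V_in / V_out = (r_in/r_out)^27 = (1/√27)^27 = 27^(-27/2) ≈ 4.74886e-20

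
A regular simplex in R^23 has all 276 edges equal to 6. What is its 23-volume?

V = (6^23 / 23!) · √((23+1) / 2^23) ≈ 5.16708e-08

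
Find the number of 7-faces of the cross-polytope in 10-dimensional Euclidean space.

Each 7-face is the convex hull of 8 vertices, one chosen as ±e_i from each of 8 distinct axes: 2^8·C(10,8) = 11520.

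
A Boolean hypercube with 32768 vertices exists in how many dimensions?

Since 2^n = 32768, we have n = 15.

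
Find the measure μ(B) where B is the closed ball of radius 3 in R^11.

Volume = π^{11/2}·(3)^11/Γ(13/2) = 419904·π^5/385 ≈ 333763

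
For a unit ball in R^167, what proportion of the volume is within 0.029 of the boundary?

1 - (1-0.029)^167 ≈ 0.992661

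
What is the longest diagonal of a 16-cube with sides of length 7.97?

||(7.97,7.97,...,7.97)|| = √(16)·7.97 = 31.88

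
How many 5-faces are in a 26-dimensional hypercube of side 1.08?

An n-cube has C(n,k)·2^(n-k) k-faces. Here C(26,5)·2^21 = 65780·2097152 = 137950658560.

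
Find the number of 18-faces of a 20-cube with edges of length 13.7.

Number of 18-faces = C(20,18) · 2^(20-18) = 190 · 4 = 760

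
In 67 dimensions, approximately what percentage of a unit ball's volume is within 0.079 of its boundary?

1 - (1-0.079)^67 ≈ 0.995969 ≈ 99.60%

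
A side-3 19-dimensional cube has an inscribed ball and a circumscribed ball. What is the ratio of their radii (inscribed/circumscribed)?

r_in = 3/2 (half the side); r_out = 3√19/2 (half the diagonal). Ratio = 1/√19 ≈ 0.229416.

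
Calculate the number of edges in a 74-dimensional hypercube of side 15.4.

Number of 1-faces = C(74,1)·2^(74-1) = 74·9444732965739290427392 = 698910239464707491627008.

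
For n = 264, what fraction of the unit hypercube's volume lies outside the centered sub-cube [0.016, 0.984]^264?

1 - (1 - 2·0.016)^264 = 1 - 0.968^264 ≈ 0.999813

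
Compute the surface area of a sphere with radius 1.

The surface area of an n-ball is 2π^(n/2) r^(n-1) / Γ(n/2). For n=3, r=1: 4πr² = 4π·(1)² ≈ 12.5664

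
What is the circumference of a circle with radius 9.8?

S = n·V_n(r)/r = 2·V_2(9.8)/9.8 (volume-to-surface relation), giving 2πr = 2π·9.8 ≈ 61.5752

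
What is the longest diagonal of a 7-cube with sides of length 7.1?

Diagonal = √7 · 7.1 ≈ 18.7848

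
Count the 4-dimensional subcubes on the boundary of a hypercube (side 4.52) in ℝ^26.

An n-cube has C(n,k)·2^(n-k) k-faces. Here C(26,4)·2^22 = 14950·4194304 = 62704844800.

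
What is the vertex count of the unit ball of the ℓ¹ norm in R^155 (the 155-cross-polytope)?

An n-cross-polytope has 2n vertices; here n = 155, giving 310.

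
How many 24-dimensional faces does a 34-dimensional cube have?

Choose 24 of 34 axes to span the face (C(34,24) = 131128140 ways), then fix each of the remaining 10 coordinates at one of its two extreme values (2^10 = 1024 ways): 131128140·1024 = 134275215360.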